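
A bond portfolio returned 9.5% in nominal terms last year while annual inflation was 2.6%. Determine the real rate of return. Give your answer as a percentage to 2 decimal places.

Real return via the Fisher equation: (1 + 9.5%)/(1 + 2.6%) − 1 = 1.095/1.026 − 1 ≈ 0.06725.

6.73%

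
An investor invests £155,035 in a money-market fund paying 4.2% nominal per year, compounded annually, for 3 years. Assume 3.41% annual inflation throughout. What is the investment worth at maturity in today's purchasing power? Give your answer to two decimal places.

£158,615.38

Nominal value at maturity: £155,035 × (1 + 4.2%)^3 ≈ £175,401.34.
Price-level factor over 3 years: (1 + 3.41%)^3 ≈ 1.1058280818.
The maturity value deflated by that factor is the answer in today's purchasing power.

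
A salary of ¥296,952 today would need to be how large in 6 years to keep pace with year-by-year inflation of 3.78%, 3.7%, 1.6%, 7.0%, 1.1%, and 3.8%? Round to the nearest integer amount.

Cumulative price-level factor: 1.0378 × 1.037 × 1.016 × 1.070 × 1.011 × 1.038 ≈ 1.2277739581.
Multiplying ¥296,952 by the price-level factor gives the future nominal sum.

¥364,590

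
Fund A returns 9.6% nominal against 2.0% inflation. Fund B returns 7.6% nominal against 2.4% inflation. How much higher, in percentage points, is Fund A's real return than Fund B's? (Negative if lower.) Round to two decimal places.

2.37

Fund A real return: 1.096/1.020 − 1 = 7.451%.
Fund B real return: 1.076/1.024 − 1 = 5.078%.
Difference: 7.451 − 5.078 = 2.373 pp.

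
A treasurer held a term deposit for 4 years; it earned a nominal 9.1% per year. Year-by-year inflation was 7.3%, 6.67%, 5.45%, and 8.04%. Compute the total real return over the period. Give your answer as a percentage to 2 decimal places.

8.65%

Cumulative inflation factor: 1.073 × 1.0667 × 1.0545 × 1.0804 ≈ 1.30399.
Nominal growth factor: 1.41677. Real growth factor = 1.41677 / 1.30399 ≈ 1.08649.
Total real return ≈ 8.6490%.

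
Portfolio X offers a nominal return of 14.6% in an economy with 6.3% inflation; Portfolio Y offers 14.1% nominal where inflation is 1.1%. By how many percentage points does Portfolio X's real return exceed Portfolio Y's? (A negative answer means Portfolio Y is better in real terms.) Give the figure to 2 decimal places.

Portfolio X real return: 1.146/1.063 − 1 = 7.808%.
Portfolio Y real return: 1.141/1.011 − 1 = 12.859%.
Difference: 7.808 − 12.859 = -5.051 pp.

-5.05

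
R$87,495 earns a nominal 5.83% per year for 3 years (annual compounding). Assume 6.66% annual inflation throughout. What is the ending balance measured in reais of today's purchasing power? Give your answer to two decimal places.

R$85,468.26

Nominal value at maturity: R$87,495 × (1 + 5.83%)^3 ≈ R$103,707.37.
Price-level factor over 3 years: (1 + 6.66%)^3 ≈ 1.2134020883.
The maturity value deflated by that factor is the answer in today's purchasing power.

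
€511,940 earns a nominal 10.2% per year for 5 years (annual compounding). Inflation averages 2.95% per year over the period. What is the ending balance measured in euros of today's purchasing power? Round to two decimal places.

Nominal value at maturity: €511,940 × (1 + 10.2%)^5 ≈ €832,007.11.
Price-level factor over 5 years: (1 + 2.95%)^5 ≈ 1.1564630328.
The maturity value deflated by that factor is the answer in today's purchasing power.

€719,441.16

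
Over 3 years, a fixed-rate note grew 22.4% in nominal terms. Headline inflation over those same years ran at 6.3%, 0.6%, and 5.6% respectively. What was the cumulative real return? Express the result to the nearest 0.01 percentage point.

8.39%

Cumulative inflation factor: 1.063 × 1.006 × 1.056 ≈ 1.12926.
Nominal growth factor: 1.22400. Real growth factor = 1.22400 / 1.12926 ≈ 1.08389.
Total real return ≈ 8.3893%.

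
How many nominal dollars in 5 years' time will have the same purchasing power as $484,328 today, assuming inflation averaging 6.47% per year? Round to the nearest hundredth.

$662,637.25

Cumulative price-level factor: (1+6.47%)^5 ≈ 1.3681580507.
Multiplying $484,328 by the price-level factor gives the future nominal sum.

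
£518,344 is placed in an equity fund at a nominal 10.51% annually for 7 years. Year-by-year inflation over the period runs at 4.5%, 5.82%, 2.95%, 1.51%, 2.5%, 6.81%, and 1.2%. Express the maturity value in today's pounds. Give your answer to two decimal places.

Nominal value at maturity: £518,344 × (1 + 10.51%)^7 ≈ £1,043,347.86.
Price-level factor over 7 years: 1.045 × 1.0582 × 1.0295 × 1.0151 × 1.025 × 1.0681 × 1.012 ≈ 1.2803700872.
Dividing the nominal maturity value by the price-level factor gives the value in today's money.

£814,879.91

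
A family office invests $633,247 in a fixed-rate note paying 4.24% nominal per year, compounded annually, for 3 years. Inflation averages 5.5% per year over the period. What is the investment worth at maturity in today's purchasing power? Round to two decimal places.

$610,828.05

Nominal value at maturity: $633,247 × (1 + 4.24%)^3 ≈ $717,259.57.
Price-level factor over 3 years: (1 + 5.5%)^3 = 1.174241375.
Dividing the nominal maturity value by the price-level factor gives the value in today's money.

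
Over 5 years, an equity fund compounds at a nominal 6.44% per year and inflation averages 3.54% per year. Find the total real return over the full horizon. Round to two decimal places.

The annual real rate is (1+6.44%)/(1+3.54%) − 1 = 2.8008%.
Compounded over 5 years: (1 + 0.028008)^5 − 1 ≈ 0.14811.

14.81%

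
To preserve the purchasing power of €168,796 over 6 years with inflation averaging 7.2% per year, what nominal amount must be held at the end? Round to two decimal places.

€256,171.53

Cumulative price-level factor: (1+7.2%)^6 ≈ 1.5176398167.
Multiplying €168,796 by the price-level factor gives the future nominal sum.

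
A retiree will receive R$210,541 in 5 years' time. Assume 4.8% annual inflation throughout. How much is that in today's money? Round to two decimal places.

Price-level factor over 5 years: (1 + 4.8%)^5 ≈ 1.2641727169.
Purchasing power today: R$210,541 divided by that factor.

R$166,544.49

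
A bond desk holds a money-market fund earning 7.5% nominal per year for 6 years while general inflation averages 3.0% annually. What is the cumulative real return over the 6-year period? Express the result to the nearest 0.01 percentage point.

29.25%

The annual real rate is (1+7.5%)/(1+3.0%) − 1 = 4.3689%.
Compounded over 6 years: (1 + 0.043689)^6 − 1 ≈ 0.29249.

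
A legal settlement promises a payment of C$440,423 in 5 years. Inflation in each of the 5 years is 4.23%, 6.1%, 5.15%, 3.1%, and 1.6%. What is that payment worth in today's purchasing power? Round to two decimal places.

Price-level factor over 5 years: 1.0423 × 1.061 × 1.0515 × 1.031 × 1.016 ≈ 1.2180630581.
Purchasing power today: C$440,423 divided by that factor.

C$361,576.52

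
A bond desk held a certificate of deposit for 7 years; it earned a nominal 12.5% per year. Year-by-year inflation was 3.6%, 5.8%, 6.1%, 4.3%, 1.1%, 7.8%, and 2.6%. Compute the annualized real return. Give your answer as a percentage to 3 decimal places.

Cumulative inflation factor: 1.036 × 1.058 × 1.061 × 1.043 × 1.011 × 1.078 × 1.026 ≈ 1.35632.
Nominal growth factor: 2.28070. Real growth factor = 2.28070 / 1.35632 ≈ 1.68153.
Annualized: 1.68153^(1/7) − 1 ≈ 0.07707.

7.707%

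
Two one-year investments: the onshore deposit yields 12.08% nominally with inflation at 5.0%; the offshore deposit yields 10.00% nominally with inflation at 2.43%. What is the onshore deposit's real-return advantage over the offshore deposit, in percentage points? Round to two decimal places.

-0.65

The onshore deposit real return: 1.1208/1.050 − 1 = 6.743%.
The offshore deposit real return: 1.1000/1.0243 − 1 = 7.390%.
Difference: 6.743 − 7.390 = -0.647 pp.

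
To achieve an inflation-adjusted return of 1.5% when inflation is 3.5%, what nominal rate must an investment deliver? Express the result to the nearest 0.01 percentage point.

By the Fisher equation, 1 + r_nom = (1 + 1.5%)(1 + 3.5%) = 1.015 × 1.035 = 1.050525.
So r_nom = 5.0525%.

5.05%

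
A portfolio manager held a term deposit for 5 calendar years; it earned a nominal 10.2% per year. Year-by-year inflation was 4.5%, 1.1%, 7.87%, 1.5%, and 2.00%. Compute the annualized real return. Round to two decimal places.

Cumulative inflation factor: 1.045 × 1.011 × 1.0787 × 1.015 × 1.0200 ≈ 1.17987.
Nominal growth factor: 1.62520. Real growth factor = 1.62520 / 1.17987 ≈ 1.37744.
Annualized: 1.37744^(1/5) − 1 ≈ 0.06614.

6.61%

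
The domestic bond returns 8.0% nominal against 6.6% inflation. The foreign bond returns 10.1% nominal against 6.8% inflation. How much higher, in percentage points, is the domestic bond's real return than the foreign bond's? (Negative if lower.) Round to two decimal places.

The domestic bond real return: 1.080/1.066 − 1 = 1.313%.
The foreign bond real return: 1.101/1.068 − 1 = 3.090%.
Difference: 1.313 − 3.090 = -1.777 pp.

-1.78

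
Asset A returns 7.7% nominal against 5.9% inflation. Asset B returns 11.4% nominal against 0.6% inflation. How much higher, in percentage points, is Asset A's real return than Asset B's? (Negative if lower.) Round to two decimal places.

Asset A real return: 1.077/1.059 − 1 = 1.700%.
Asset B real return: 1.114/1.006 − 1 = 10.736%.
Difference: 1.700 − 10.736 = -9.036 pp.

-9.04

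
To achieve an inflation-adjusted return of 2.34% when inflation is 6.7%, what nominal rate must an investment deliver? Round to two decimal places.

By the Fisher equation, 1 + r_nom = (1 + 2.34%)(1 + 6.7%) = 1.0234 × 1.067 = 1.0919678.
So r_nom = 9.19678%.

9.20%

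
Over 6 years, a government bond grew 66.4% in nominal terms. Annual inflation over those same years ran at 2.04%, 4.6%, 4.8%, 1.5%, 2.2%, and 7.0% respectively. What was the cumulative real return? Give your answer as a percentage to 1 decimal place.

34.0%

Cumulative inflation factor: 1.0204 × 1.046 × 1.048 × 1.015 × 1.022 × 1.070 ≈ 1.24155.
Nominal growth factor: 1.66400. Real growth factor = 1.66400 / 1.24155 ≈ 1.34026.
Total real return ≈ 34.0260%.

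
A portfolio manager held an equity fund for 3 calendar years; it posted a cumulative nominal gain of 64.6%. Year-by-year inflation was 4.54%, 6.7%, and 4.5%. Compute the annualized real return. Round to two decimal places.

Cumulative inflation factor: 1.0454 × 1.067 × 1.045 ≈ 1.16564.
Nominal growth factor: 1.64600. Real growth factor = 1.64600 / 1.16564 ≈ 1.41210.
Annualized: 1.41210^(1/3) − 1 ≈ 0.12190.

12.19%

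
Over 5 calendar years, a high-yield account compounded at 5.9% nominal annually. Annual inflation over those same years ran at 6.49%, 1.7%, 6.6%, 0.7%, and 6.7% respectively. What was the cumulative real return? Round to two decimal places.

Cumulative inflation factor: 1.0649 × 1.017 × 1.066 × 1.007 × 1.067 ≈ 1.24045.
Nominal growth factor: 1.33193. Real growth factor = 1.33193 / 1.24045 ≈ 1.07374.
Total real return ≈ 7.3739%.

7.37%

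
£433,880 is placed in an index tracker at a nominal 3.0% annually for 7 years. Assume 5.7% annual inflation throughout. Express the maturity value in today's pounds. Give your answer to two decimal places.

Nominal value at maturity: £433,880 × (1 + 3.0%)^7 ≈ £533,617.67.
Price-level factor over 7 years: (1 + 5.7%)^7 ≈ 1.4740930926.
Dividing the nominal maturity value by the price-level factor gives the value in today's money.

£361,997.27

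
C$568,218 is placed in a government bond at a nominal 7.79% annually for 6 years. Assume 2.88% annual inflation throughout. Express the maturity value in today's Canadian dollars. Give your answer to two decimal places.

Nominal value at maturity: C$568,218 × (1 + 7.79%)^6 ≈ C$891,221.84.
Price-level factor over 6 years: (1 + 2.88%)^6 ≈ 1.1857297965.
Dividing the nominal maturity value by the price-level factor gives the value in today's money.

C$751,623.04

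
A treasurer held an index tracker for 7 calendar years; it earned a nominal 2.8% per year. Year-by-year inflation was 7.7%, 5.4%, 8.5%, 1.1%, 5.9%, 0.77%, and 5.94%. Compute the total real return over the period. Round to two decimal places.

-13.82%

Cumulative inflation factor: 1.077 × 1.054 × 1.085 × 1.011 × 1.059 × 1.0077 × 1.0594 ≈ 1.40775.
Nominal growth factor: 1.21325. Real growth factor = 1.21325 / 1.40775 ≈ 0.86184.
Total real return ≈ -13.8158%.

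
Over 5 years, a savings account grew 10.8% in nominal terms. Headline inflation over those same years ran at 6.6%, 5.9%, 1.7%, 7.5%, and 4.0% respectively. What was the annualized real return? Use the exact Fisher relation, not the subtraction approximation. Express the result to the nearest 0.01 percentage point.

Cumulative inflation factor: 1.066 × 1.059 × 1.017 × 1.075 × 1.040 ≈ 1.28356.
Nominal growth factor: 1.10800. Real growth factor = 1.10800 / 1.28356 ≈ 0.86322.
Annualized: 0.86322^(1/5) − 1 ≈ -0.02899.

-2.90%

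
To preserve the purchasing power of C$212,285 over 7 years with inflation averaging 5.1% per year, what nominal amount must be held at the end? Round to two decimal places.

Cumulative price-level factor: (1+5.1%)^7 ≈ 1.4165079366.
Multiplying C$212,285 by the price-level factor gives the future nominal sum.

C$300,703.39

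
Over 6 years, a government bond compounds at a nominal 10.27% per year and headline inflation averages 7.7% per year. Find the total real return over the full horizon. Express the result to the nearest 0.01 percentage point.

15.20%

The annual real rate is (1+10.27%)/(1+7.7%) − 1 = 2.3863%.
Compounded over 6 years: (1 + 0.023863)^6 − 1 ≈ 0.15199.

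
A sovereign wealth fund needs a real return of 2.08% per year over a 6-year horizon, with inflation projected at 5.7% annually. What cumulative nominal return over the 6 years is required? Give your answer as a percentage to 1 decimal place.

57.8%

Required annual nominal rate: (1+2.08%)(1+5.7%) − 1 = 7.89856%.
Cumulative over 6 years: (1 + 0.0789856)^6 − 1 ≈ 0.57795.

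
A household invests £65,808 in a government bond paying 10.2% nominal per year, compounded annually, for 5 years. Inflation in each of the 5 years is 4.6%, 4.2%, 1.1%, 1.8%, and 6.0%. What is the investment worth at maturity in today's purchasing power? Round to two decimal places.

Nominal value at maturity: £65,808 × (1 + 10.2%)^5 ≈ £106,951.45.
Price-level factor over 5 years: 1.046 × 1.042 × 1.011 × 1.018 × 1.060 ≈ 1.1890611846.
The maturity value deflated by that factor is the answer in today's purchasing power.

£89,946.13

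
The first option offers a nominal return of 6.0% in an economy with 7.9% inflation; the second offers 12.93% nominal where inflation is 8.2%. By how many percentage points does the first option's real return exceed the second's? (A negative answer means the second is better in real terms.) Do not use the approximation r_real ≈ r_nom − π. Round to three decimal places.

The first option real return: 1.060/1.079 − 1 = -1.7609%.
The second real return: 1.1293/1.082 − 1 = 4.3715%.
Difference: -1.7609 − 4.3715 = -6.1324 pp.

-6.132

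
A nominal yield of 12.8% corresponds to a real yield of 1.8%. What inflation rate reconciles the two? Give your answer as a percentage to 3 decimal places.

10.806%

From (1+r_nom) = (1+r_real)(1+π), we get 1+π = (1 + 12.8%)/(1 + 1.8%) = 1.128/1.018 ≈ 1.10806.
So π ≈ 10.8055%.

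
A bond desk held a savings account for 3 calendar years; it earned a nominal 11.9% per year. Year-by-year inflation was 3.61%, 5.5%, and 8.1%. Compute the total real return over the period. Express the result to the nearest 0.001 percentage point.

18.580%

Cumulative inflation factor: 1.0361 × 1.055 × 1.081 ≈ 1.18163.
Nominal growth factor: 1.40117. Real growth factor = 1.40117 / 1.18163 ≈ 1.18580.
Total real return ≈ 18.5797%.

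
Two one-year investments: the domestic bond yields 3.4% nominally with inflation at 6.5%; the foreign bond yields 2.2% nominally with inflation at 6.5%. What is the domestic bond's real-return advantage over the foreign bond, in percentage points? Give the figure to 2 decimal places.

1.13

The domestic bond real return: 1.034/1.065 − 1 = -2.911%.
The foreign bond real return: 1.022/1.065 − 1 = -4.038%.
Difference: -2.911 − (-4.038) = 1.127 pp.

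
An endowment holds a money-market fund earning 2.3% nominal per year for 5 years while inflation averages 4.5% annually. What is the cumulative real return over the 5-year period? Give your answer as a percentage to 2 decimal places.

The annual real rate is (1+2.3%)/(1+4.5%) − 1 = -2.1053%.
Compounded over 5 years: (1 + -0.021053)^5 − 1 ≈ -0.10092.

-10.09%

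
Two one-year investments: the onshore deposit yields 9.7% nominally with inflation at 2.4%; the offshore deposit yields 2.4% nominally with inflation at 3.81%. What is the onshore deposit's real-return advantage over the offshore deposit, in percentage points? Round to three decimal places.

The onshore deposit real return: 1.097/1.024 − 1 = 7.1289%.
The offshore deposit real return: 1.024/1.0381 − 1 = -1.3583%.
Difference: 7.1289 − (-1.3583) = 8.4872 pp.

8.487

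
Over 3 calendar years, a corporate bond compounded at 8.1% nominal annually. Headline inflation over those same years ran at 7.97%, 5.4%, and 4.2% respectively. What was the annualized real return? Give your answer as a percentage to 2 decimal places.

Cumulative inflation factor: 1.0797 × 1.054 × 1.042 ≈ 1.18580.
Nominal growth factor: 1.26321. Real growth factor = 1.26321 / 1.18580 ≈ 1.06528.
Annualized: 1.06528^(1/3) − 1 ≈ 0.02130.

2.13%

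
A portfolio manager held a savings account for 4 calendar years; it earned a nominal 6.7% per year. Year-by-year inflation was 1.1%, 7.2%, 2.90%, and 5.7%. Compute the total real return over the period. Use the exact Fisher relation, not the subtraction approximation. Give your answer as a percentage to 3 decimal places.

Cumulative inflation factor: 1.011 × 1.072 × 1.0290 × 1.057 ≈ 1.17879.
Nominal growth factor: 1.29616. Real growth factor = 1.29616 / 1.17879 ≈ 1.09957.
Total real return ≈ 9.9566%.

9.957%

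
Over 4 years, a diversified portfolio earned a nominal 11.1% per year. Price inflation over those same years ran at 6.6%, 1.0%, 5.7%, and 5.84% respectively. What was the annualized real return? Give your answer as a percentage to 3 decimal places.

6.051%

Cumulative inflation factor: 1.066 × 1.010 × 1.057 × 1.0584 ≈ 1.20449.
Nominal growth factor: 1.52355. Real growth factor = 1.52355 / 1.20449 ≈ 1.26489.
Annualized: 1.26489^(1/4) − 1 ≈ 0.06051.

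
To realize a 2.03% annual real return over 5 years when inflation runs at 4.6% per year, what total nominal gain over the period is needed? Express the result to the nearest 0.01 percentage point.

Required annual nominal rate: (1+2.03%)(1+4.6%) − 1 = 6.72338%.
Cumulative over 5 years: (1 + 0.0672338)^5 − 1 ≈ 0.38452.

38.45%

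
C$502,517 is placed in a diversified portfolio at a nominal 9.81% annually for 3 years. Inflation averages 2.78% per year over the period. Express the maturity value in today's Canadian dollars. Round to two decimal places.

C$612,844.92

Nominal value at maturity: C$502,517 × (1 + 9.81%)^3 ≈ C$665,390.25.
Price-level factor over 3 years: (1 + 2.78%)^3 ≈ 1.0857400050.
Dividing the nominal maturity value by the price-level factor gives the value in today's money.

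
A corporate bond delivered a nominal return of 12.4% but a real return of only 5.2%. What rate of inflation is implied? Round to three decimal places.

6.844%

From (1+r_nom) = (1+r_real)(1+π), we get 1+π = (1 + 12.4%)/(1 + 5.2%) = 1.124/1.052 ≈ 1.06844.
So π ≈ 6.8441%.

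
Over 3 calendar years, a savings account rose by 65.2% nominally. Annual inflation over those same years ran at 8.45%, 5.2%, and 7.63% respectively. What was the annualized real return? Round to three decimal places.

10.394%

Cumulative inflation factor: 1.0845 × 1.052 × 1.0763 ≈ 1.22794.
Nominal growth factor: 1.65200. Real growth factor = 1.65200 / 1.22794 ≈ 1.34534.
Annualized: 1.34534^(1/3) − 1 ≈ 0.10394.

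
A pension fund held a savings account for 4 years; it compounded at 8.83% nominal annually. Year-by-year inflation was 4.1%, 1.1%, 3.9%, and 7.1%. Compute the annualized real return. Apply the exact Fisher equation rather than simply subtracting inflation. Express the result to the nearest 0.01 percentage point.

4.62%

Cumulative inflation factor: 1.041 × 1.011 × 1.039 × 1.071 ≈ 1.17113.
Nominal growth factor: 1.40280. Real growth factor = 1.40280 / 1.17113 ≈ 1.19781.
Annualized: 1.19781^(1/4) − 1 ≈ 0.04616.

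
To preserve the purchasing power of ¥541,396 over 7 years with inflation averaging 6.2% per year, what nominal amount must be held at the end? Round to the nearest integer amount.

Cumulative price-level factor: (1+6.2%)^7 ≈ 1.5236022917.
Multiplying ¥541,396 by the price-level factor gives the future nominal sum.

¥824,872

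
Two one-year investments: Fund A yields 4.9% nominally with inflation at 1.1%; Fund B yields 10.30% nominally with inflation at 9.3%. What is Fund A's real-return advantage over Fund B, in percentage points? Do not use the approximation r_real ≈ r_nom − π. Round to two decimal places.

Fund A real return: 1.049/1.011 − 1 = 3.759%.
Fund B real return: 1.1030/1.093 − 1 = 0.915%.
Difference: 3.759 − 0.915 = 2.844 pp.

2.84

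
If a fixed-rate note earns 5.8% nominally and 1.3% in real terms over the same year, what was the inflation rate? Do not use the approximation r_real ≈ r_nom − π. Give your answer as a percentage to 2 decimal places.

From (1+r_nom) = (1+r_real)(1+π), we get 1+π = (1 + 5.8%)/(1 + 1.3%) = 1.058/1.013 ≈ 1.04442.
So π ≈ 4.4423%.

4.44%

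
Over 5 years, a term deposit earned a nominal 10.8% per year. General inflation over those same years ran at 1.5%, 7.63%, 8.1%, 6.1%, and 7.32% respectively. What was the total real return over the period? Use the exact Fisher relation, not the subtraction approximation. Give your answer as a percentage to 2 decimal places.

24.19%

Cumulative inflation factor: 1.015 × 1.0763 × 1.081 × 1.061 × 1.0732 ≈ 1.34469.
Nominal growth factor: 1.66993. Real growth factor = 1.66993 / 1.34469 ≈ 1.24187.
Total real return ≈ 24.1874%.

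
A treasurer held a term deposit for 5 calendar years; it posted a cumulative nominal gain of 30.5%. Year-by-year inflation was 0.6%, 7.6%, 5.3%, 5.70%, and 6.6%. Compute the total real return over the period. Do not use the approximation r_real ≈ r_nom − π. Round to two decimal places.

1.61%

Cumulative inflation factor: 1.006 × 1.076 × 1.053 × 1.0570 × 1.066 ≈ 1.28431.
Nominal growth factor: 1.30500. Real growth factor = 1.30500 / 1.28431 ≈ 1.01611.
Total real return ≈ 1.6108%.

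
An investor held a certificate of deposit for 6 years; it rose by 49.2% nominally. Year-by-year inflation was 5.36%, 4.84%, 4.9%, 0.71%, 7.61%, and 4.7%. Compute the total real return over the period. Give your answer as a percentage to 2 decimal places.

13.48%

Cumulative inflation factor: 1.0536 × 1.0484 × 1.049 × 1.0071 × 1.0761 × 1.047 ≈ 1.31477.
Nominal growth factor: 1.49200. Real growth factor = 1.49200 / 1.31477 ≈ 1.13480.
Total real return ≈ 13.4798%.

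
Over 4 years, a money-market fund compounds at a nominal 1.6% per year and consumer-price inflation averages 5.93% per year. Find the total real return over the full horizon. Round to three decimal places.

-15.375%

The annual real rate is (1+1.6%)/(1+5.93%) − 1 = -4.0876%.
Compounded over 4 years: (1 + -0.040876)^4 − 1 ≈ -0.15375.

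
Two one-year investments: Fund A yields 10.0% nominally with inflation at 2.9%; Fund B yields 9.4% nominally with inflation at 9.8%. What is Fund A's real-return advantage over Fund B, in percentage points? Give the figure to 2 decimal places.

Fund A real return: 1.100/1.029 − 1 = 6.900%.
Fund B real return: 1.094/1.098 − 1 = -0.364%.
Difference: 6.900 − (-0.364) = 7.264 pp.

7.26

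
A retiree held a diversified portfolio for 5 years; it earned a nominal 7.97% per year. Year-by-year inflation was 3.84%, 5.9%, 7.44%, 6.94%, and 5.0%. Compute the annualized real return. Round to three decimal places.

2.036%

Cumulative inflation factor: 1.0384 × 1.059 × 1.0744 × 1.0694 × 1.050 ≈ 1.32665.
Nominal growth factor: 1.46729. Real growth factor = 1.46729 / 1.32665 ≈ 1.10601.
Annualized: 1.10601^(1/5) − 1 ≈ 0.02036.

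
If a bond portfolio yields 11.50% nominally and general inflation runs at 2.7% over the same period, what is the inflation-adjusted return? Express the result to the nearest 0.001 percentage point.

Real return via the Fisher equation: (1 + 11.50%)/(1 + 2.7%) − 1 = 1.1150/1.027 − 1 ≈ 0.08569.

8.569%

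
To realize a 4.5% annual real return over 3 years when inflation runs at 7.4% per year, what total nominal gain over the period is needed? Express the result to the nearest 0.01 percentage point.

41.37%

Required annual nominal rate: (1+4.5%)(1+7.4%) − 1 = 12.233%.
Cumulative over 3 years: (1 + 0.12233)^3 − 1 ≈ 0.41371.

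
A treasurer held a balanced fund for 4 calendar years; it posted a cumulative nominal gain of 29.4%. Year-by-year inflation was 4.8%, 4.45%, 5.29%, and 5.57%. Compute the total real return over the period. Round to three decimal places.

Cumulative inflation factor: 1.048 × 1.0445 × 1.0529 × 1.0557 ≈ 1.21674.
Nominal growth factor: 1.29400. Real growth factor = 1.29400 / 1.21674 ≈ 1.06350.
Total real return ≈ 6.3499%.

6.350%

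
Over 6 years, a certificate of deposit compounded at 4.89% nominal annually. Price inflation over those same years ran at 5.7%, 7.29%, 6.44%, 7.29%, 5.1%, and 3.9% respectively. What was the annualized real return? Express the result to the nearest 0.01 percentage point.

Cumulative inflation factor: 1.057 × 1.0729 × 1.0644 × 1.0729 × 1.051 × 1.039 ≈ 1.41422.
Nominal growth factor: 1.33169. Real growth factor = 1.33169 / 1.41422 ≈ 0.94165.
Annualized: 0.94165^(1/6) − 1 ≈ -0.00997.

-1.00%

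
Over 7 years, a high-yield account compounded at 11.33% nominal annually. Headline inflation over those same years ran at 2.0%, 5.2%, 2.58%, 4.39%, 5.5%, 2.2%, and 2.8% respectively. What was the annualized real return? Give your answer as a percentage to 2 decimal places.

7.55%

Cumulative inflation factor: 1.020 × 1.052 × 1.0258 × 1.0439 × 1.055 × 1.022 × 1.028 ≈ 1.27360.
Nominal growth factor: 2.11975. Real growth factor = 2.11975 / 1.27360 ≈ 1.66438.
Annualized: 1.66438^(1/7) − 1 ≈ 0.07549.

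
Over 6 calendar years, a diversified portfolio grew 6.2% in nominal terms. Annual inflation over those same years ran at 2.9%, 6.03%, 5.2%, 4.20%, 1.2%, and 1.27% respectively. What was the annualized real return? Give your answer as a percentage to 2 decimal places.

-2.36%

Cumulative inflation factor: 1.029 × 1.0603 × 1.052 × 1.0420 × 1.012 × 1.0127 ≈ 1.22571.
Nominal growth factor: 1.06200. Real growth factor = 1.06200 / 1.22571 ≈ 0.86643.
Annualized: 0.86643^(1/6) − 1 ≈ -0.02361.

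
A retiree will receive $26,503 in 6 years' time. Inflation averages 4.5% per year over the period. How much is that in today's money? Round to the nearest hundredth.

$20,351.54

Price-level factor over 6 years: (1 + 4.5%)^6 ≈ 1.3022601248.
Purchasing power today: $26,503 divided by that factor.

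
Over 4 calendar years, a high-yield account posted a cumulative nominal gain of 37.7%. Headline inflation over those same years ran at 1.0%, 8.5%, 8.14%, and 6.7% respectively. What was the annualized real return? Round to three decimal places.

2.155%

Cumulative inflation factor: 1.010 × 1.085 × 1.0814 × 1.067 ≈ 1.26445.
Nominal growth factor: 1.37700. Real growth factor = 1.37700 / 1.26445 ≈ 1.08901.
Annualized: 1.08901^(1/4) − 1 ≈ 0.02155.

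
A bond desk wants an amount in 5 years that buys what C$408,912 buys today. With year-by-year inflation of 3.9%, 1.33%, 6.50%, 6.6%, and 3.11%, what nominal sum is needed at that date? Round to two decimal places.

C$503,954.17

Cumulative price-level factor: 1.039 × 1.0133 × 1.0650 × 1.066 × 1.0311 ≈ 1.2324269582.
Multiplying C$408,912 by the price-level factor gives the future nominal sum.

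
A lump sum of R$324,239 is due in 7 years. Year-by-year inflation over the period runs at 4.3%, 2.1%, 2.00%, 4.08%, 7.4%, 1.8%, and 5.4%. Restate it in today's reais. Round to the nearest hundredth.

R$248,882.91

Price-level factor over 7 years: 1.043 × 1.021 × 1.0200 × 1.0408 × 1.074 × 1.018 × 1.054 ≈ 1.3027772802.
Purchasing power today: R$324,239 divided by that factor.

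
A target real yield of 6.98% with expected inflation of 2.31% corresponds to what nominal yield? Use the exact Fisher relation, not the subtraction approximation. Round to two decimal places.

By the Fisher equation, 1 + r_nom = (1 + 6.98%)(1 + 2.31%) = 1.0698 × 1.0231 = 1.09451238.
So r_nom = 9.451238%.

9.45%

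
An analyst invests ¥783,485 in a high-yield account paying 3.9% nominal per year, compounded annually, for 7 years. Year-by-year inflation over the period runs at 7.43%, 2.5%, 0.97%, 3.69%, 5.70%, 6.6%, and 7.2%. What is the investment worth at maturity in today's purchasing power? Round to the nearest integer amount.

Nominal value at maturity: ¥783,485 × (1 + 3.9%)^7 ≈ ¥1,024,093.
Price-level factor over 7 years: 1.0743 × 1.025 × 1.0097 × 1.0369 × 1.0570 × 1.066 × 1.072 ≈ 1.3925334919.
The maturity value deflated by that factor is the answer in today's purchasing power.

¥735,417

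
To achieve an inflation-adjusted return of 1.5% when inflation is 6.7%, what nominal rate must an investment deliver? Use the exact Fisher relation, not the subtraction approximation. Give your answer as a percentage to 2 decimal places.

8.30%

By the Fisher equation, 1 + r_nom = (1 + 1.5%)(1 + 6.7%) = 1.015 × 1.067 = 1.083005.
So r_nom = 8.3005%.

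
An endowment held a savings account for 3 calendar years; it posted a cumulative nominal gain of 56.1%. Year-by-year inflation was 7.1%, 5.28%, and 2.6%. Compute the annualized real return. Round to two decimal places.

10.50%

Cumulative inflation factor: 1.071 × 1.0528 × 1.026 ≈ 1.15687.
Nominal growth factor: 1.56100. Real growth factor = 1.56100 / 1.15687 ≈ 1.34934.
Annualized: 1.34934^(1/3) − 1 ≈ 0.10503.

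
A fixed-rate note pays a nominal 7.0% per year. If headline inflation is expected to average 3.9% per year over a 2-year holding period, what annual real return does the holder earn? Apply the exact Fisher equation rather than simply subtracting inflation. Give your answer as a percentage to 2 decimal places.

2.98%

With constant rates the annual real return is the same each year: (1+7.0%)/(1+3.9%) − 1 = 0.02984.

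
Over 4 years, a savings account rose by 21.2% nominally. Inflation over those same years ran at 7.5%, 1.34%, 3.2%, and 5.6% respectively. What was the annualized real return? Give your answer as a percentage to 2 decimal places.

0.52%

Cumulative inflation factor: 1.075 × 1.0134 × 1.032 × 1.056 ≈ 1.18722.
Nominal growth factor: 1.21200. Real growth factor = 1.21200 / 1.18722 ≈ 1.02087.
Annualized: 1.02087^(1/4) − 1 ≈ 0.00518.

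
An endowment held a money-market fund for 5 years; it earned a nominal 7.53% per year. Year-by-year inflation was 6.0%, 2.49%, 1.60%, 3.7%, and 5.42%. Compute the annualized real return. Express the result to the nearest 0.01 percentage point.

3.57%

Cumulative inflation factor: 1.060 × 1.0249 × 1.0160 × 1.037 × 1.0542 ≈ 1.20665.
Nominal growth factor: 1.43763. Real growth factor = 1.43763 / 1.20665 ≈ 1.19142.
Annualized: 1.19142^(1/5) − 1 ≈ 0.03565.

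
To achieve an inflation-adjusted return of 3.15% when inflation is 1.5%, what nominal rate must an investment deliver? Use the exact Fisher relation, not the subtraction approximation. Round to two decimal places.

By the Fisher equation, 1 + r_nom = (1 + 3.15%)(1 + 1.5%) = 1.0315 × 1.015 = 1.0469725.
So r_nom = 4.69725%.

4.70%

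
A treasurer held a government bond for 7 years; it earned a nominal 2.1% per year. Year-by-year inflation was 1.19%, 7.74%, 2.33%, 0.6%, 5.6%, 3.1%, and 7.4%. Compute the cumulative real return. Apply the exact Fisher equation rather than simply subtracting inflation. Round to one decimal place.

Cumulative inflation factor: 1.0119 × 1.0774 × 1.0233 × 1.006 × 1.056 × 1.031 × 1.074 ≈ 1.31233.
Nominal growth factor: 1.15659. Real growth factor = 1.15659 / 1.31233 ≈ 0.88133.
Total real return ≈ -11.8672%.

-11.9%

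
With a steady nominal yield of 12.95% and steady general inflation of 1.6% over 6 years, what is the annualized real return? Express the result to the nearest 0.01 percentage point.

11.17%

With constant rates the annual real return is the same each year: (1+12.95%)/(1+1.6%) − 1 = 0.11171.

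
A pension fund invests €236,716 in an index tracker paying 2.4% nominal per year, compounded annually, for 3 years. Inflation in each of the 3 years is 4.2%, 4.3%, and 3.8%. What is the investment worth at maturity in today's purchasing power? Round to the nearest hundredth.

€225,308.77

Nominal value at maturity: €236,716 × (1 + 2.4%)^3 ≈ €254,171.87.
Price-level factor over 3 years: 1.042 × 1.043 × 1.038 = 1.128104628.
The maturity value deflated by that factor is the answer in today's purchasing power.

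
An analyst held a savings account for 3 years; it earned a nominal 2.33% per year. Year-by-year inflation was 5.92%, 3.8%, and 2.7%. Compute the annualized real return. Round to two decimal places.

-1.73%

Cumulative inflation factor: 1.0592 × 1.038 × 1.027 ≈ 1.12913.
Nominal growth factor: 1.07154. Real growth factor = 1.07154 / 1.12913 ≈ 0.94899.
Annualized: 0.94899^(1/3) − 1 ≈ -0.01730.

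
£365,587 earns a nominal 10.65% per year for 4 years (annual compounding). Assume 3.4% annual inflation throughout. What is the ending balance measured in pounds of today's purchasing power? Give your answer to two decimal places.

Nominal value at maturity: £365,587 × (1 + 10.65%)^4 ≈ £548,020.01.
Price-level factor over 4 years: (1 + 3.4%)^4 ≈ 1.1430945523.
Dividing the nominal maturity value by the price-level factor gives the value in today's money.

£479,417.92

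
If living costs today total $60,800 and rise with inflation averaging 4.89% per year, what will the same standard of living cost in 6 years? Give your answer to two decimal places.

$80,967.01

Cumulative price-level factor: (1+4.89%)^6 ≈ 1.3316942130.
The nominal amount required is $60,800 scaled up by that factor.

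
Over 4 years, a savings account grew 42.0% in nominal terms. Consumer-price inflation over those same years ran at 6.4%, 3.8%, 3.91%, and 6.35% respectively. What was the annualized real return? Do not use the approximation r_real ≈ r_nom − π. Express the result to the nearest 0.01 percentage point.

3.86%

Cumulative inflation factor: 1.064 × 1.038 × 1.0391 × 1.0635 ≈ 1.22049.
Nominal growth factor: 1.42000. Real growth factor = 1.42000 / 1.22049 ≈ 1.16347.
Annualized: 1.16347^(1/4) − 1 ≈ 0.03858.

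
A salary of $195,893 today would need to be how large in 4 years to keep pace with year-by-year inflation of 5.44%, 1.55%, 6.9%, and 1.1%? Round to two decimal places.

Cumulative price-level factor: 1.0544 × 1.0155 × 1.069 × 1.011 ≈ 1.1572153501.
The nominal amount required is $195,893 scaled up by that factor.

$226,690.39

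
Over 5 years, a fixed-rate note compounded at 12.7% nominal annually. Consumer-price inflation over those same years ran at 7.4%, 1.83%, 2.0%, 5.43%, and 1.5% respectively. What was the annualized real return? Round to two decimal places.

Cumulative inflation factor: 1.074 × 1.0183 × 1.020 × 1.0543 × 1.015 ≈ 1.19374.
Nominal growth factor: 1.81811. Real growth factor = 1.81811 / 1.19374 ≈ 1.52303.
Annualized: 1.52303^(1/5) − 1 ≈ 0.08778.

8.78%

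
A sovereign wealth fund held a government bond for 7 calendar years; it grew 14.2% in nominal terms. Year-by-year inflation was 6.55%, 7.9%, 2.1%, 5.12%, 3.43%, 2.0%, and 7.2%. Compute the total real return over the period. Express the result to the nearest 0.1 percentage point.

-18.2%

Cumulative inflation factor: 1.0655 × 1.079 × 1.021 × 1.0512 × 1.0343 × 1.020 × 1.072 ≈ 1.39549.
Nominal growth factor: 1.14200. Real growth factor = 1.14200 / 1.39549 ≈ 0.81835.
Total real return ≈ -18.1651%.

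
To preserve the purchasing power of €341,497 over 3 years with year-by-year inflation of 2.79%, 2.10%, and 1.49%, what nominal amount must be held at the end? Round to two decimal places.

Cumulative price-level factor: 1.0279 × 1.0210 × 1.0149 ≈ 1.0651232399.
Multiplying €341,497 by the price-level factor gives the future nominal sum.

€363,736.39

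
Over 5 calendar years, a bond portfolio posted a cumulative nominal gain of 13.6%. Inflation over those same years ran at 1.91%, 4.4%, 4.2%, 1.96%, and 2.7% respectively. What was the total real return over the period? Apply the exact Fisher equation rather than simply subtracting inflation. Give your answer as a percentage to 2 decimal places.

Cumulative inflation factor: 1.0191 × 1.044 × 1.042 × 1.0196 × 1.027 ≈ 1.16087.
Nominal growth factor: 1.13600. Real growth factor = 1.13600 / 1.16087 ≈ 0.97857.
Total real return ≈ -2.1427%.

-2.14%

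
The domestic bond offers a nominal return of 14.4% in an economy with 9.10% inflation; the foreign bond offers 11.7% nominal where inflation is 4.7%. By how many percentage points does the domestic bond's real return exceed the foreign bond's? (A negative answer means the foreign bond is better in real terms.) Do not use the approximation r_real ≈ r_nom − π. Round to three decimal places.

The domestic bond real return: 1.144/1.0910 − 1 = 4.8579%.
The foreign bond real return: 1.117/1.047 − 1 = 6.6858%.
Difference: 4.8579 − 6.6858 = -1.8279 pp.

-1.828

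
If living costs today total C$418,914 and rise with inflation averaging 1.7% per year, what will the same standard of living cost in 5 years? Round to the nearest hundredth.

Cumulative price-level factor: (1+1.7%)^5 ≈ 1.0879395490.
Multiplying C$418,914 by the price-level factor gives the future nominal sum.

C$455,753.11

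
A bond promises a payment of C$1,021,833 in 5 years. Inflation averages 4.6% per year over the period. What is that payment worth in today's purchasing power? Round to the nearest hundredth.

Price-level factor over 5 years: (1 + 4.6%)^5 ≈ 1.2521559532.
Purchasing power today: C$1,021,833 divided by that factor.

C$816,058.89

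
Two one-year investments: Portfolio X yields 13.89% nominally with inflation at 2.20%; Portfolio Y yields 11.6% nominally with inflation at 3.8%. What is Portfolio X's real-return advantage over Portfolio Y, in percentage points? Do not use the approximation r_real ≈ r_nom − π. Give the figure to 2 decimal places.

Portfolio X real return: 1.1389/1.0220 − 1 = 11.438%.
Portfolio Y real return: 1.116/1.038 − 1 = 7.514%.
Difference: 11.438 − 7.514 = 3.924 pp.

3.92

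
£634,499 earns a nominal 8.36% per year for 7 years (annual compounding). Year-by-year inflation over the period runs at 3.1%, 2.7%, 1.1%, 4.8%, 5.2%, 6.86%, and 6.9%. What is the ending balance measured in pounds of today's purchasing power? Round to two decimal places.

£825,588.73

Nominal value at maturity: £634,499 × (1 + 8.36%)^7 ≈ £1,113,048.06.
Price-level factor over 7 years: 1.031 × 1.027 × 1.011 × 1.048 × 1.052 × 1.0686 × 1.069 ≈ 1.3481870835.
The maturity value deflated by that factor is the answer in today's purchasing power.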